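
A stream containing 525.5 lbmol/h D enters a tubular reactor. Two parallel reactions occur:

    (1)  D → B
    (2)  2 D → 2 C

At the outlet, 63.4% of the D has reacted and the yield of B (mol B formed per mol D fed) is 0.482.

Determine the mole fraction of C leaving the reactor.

Yield of B: 1ξ₁ / 525.5 = 0.482 → ξ₁ = 253.3 lbmol/h.
Conversion of D: 1ξ₁ + 2ξ₂ = 0.634 × 525.5 = 333.2 → ξ₂ = 39.94 lbmol/h.
Outlet amounts (n = n₀ + Σ ν·ξ):
  D: 525.5 − 1(253.3) − 2(39.94) = 192.3
  B: 0 + 1(253.3) = 253.3
  C: 0 + 2(39.94) = 79.88
Total out = 525.5 lbmol/h; y_C = 79.88 / 525.5 = 0.152.

0.152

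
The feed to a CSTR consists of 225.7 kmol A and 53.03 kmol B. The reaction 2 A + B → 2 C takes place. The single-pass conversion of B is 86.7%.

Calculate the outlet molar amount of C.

92 kmol

B reacted = 0.867 × 53.03 = 45.98 kmol; ν_B = −1, so ξ = 45.98/1 = 45.98 kmol.
Outlet amounts (n = n₀ + ν ξ):
  A: 225.7 − 2(45.98) = 133.7
  B: 53.03 − 1(45.98) = 7.053
  C: 0 + 2(45.98) = 91.95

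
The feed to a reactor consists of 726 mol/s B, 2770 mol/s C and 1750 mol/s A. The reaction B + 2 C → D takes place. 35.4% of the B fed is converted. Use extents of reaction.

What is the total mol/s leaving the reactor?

4730 mol/s

B reacted = 0.354 × 726 = 257 mol/s; ν_B = −1, so ξ = 257/1 = 257 mol/s.
Outlet amounts (n = n₀ + ν ξ):
  B: 726 − 1(257) = 469
  C: 2770 − 2(257) = 2256
  D: 0 + 1(257) = 257
  A: 1750 (inert)
Total out = 469 + 2256 + 257 + 1750 = 4732 mol/s.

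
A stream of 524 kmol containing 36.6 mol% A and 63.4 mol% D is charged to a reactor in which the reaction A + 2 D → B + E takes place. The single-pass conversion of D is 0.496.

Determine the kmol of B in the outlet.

D reacted = 0.496 × 332.2 = 164.8 kmol; ν_D = −2, so ξ = 164.8/2 = 82.39 kmol.
Outlet amounts (n = n₀ + ν ξ):
  A: 191.8 − 1(82.39) = 109.4
  D: 332.2 − 2(82.39) = 167.4
  B: 0 + 1(82.39) = 82.39
  E: 0 + 1(82.39) = 82.39

82.4 kmol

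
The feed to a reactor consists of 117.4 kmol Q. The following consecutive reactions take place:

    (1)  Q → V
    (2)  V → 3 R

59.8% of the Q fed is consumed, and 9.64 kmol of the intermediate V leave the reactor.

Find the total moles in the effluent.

Conversion of Q: Q consumed = 1ξ₁ = 0.598 × 117.4 → ξ₁ = 70.21 kmol.
V balance: n_V = 0 + 1ξ₁ − 1ξ₂ = 9.64 → ξ₂ = (1·70.21 − 9.64)/1 = 60.57 kmol.
Outlet amounts (n = n₀ + Σ ν·ξ):
  Q: 117.4 − 1(70.21) = 47.19
  V: 0 + 1(70.21) − 1(60.57) = 9.64
  R: 0 + 3(60.57) = 181.7
Total out = 47.19 + 9.64 + 181.7 = 238.5 kmol.

239 kmol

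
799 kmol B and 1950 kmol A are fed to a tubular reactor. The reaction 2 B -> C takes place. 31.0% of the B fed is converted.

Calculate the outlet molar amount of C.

124 kmol

B reacted = 0.31 × 799 = 247.7 kmol; ν_B = −2, so ξ = 247.7/2 = 123.8 kmol.
Outlet amounts (n = n₀ + ν ξ):
  B: 799 − 2(123.8) = 551.3
  C: 0 + 1(123.8) = 123.8
  A: 1950 (inert)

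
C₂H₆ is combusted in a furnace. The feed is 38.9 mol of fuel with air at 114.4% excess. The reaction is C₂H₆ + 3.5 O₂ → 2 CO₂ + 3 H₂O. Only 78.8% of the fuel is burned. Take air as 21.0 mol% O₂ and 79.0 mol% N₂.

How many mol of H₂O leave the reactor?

Stoichiometric O₂ = 3.5 × 38.9 = 136.2 mol; O₂ fed = 136.2 × 2.144 = 291.9 mol.
N₂ fed = 291.9 × 79/21 = 1098 mol.
Fuel reacted = 0.788 × 38.9 → ξ = 30.65 mol.
Outlet (n = n₀ + ν ξ):
  C₂H₆: 38.9 − 1(30.65) = 8.247
  O₂: 291.9 − 3.5(30.65) = 184.6
  N₂: 1098 (inert)
  CO₂: 0 + 2(30.65) = 61.31
  H₂O: 0 + 3(30.65) = 91.96

92 mol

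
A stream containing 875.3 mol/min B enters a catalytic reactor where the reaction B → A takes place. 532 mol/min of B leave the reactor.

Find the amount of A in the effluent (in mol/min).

For B: n = n₀ − 1ξ → 532 = 875.3 − 1ξ, giving ξ = 343.3 mol/min.
Outlet amounts (n = n₀ + ν ξ):
  B: 875.3 − 1(343.3) = 532
  A: 0 + 1(343.3) = 343.3

343 mol/min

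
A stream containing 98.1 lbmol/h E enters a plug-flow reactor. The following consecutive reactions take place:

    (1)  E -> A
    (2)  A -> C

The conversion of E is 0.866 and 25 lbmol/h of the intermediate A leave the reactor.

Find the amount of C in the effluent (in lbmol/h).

Conversion of E: E consumed = 1ξ₁ = 0.866 × 98.1 → ξ₁ = 84.95 lbmol/h.
A balance: n_A = 0 + 1ξ₁ − 1ξ₂ = 25 → ξ₂ = (1·84.95 − 25)/1 = 59.95 lbmol/h.
Outlet amounts (n = n₀ + Σ ν·ξ):
  E: 98.1 − 1(84.95) = 13.15
  A: 0 + 1(84.95) − 1(59.95) = 25
  C: 0 + 1(59.95) = 59.95

60 lbmol/h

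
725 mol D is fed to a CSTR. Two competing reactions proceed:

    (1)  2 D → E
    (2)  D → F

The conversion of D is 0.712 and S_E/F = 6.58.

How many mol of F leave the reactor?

36.5 mol

Conversion of D: D consumed = 0.712 × 725 = 516.2 mol = 2ξ₁ + 1ξ₂.
Selectivity: 1ξ₁ / (1ξ₂) = 6.58 → ξ₁ = 6.58 ξ₂.
Substitute: (2·6.58 + 1) ξ₂ = 516.2 → ξ₂ = 36.45 mol, ξ₁ = 239.9 mol.
Outlet amounts (n = n₀ + Σ ν·ξ):
  D: 725 − 2(239.9) − 1(36.45) = 208.8
  E: 0 + 1(239.9) = 239.9
  F: 0 + 1(36.45) = 36.45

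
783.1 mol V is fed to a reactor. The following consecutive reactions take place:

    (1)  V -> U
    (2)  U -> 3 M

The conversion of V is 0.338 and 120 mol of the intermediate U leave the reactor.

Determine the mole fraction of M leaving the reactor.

Conversion of V: V consumed = 1ξ₁ = 0.338 × 783.1 → ξ₁ = 264.7 mol.
U balance: n_U = 0 + 1ξ₁ − 1ξ₂ = 120 → ξ₂ = (1·264.7 − 120)/1 = 144.7 mol.
Outlet amounts (n = n₀ + Σ ν·ξ):
  V: 783.1 − 1(264.7) = 518.4
  U: 0 + 1(264.7) − 1(144.7) = 120
  M: 0 + 3(144.7) = 434.1
Total out = 1072 mol; y_M = 434.1 / 1072 = 0.4047.

0.405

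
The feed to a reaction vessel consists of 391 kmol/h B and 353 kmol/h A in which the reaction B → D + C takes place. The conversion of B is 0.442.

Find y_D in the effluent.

0.189

B reacted = 0.442 × 391 = 172.8 kmol/h; ν_B = −1, so ξ = 172.8/1 = 172.8 kmol/h.
Outlet amounts (n = n₀ + ν ξ):
  B: 391 − 1(172.8) = 218.2
  D: 0 + 1(172.8) = 172.8
  C: 0 + 1(172.8) = 172.8
  A: 353 (inert)
Total out = 916.8 kmol/h; y_D = 172.8 / 916.8 = 0.1885.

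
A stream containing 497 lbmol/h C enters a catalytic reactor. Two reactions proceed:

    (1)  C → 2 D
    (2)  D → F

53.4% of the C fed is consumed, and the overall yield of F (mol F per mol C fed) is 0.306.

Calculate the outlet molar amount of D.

Conversion of C: C consumed = 1ξ₁ = 0.534 × 497 → ξ₁ = 265.4 lbmol/h.
Yield of F: 1ξ₂ / 497 = 0.306 → ξ₂ = 152.1 lbmol/h.
Outlet amounts (n = n₀ + Σ ν·ξ):
  C: 497 − 1(265.4) = 231.6
  D: 0 + 2(265.4) − 1(152.1) = 378.7
  F: 0 + 1(152.1) = 152.1

379 lbmol/h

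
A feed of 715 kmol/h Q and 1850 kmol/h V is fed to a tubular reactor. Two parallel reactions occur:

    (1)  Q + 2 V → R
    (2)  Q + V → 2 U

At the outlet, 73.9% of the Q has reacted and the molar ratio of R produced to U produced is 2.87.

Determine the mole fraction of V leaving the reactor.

Conversion of Q: Q consumed = 0.739 × 715 = 528.4 kmol/h = 1ξ₁ + 1ξ₂.
Selectivity: 1ξ₁ / (2ξ₂) = 2.87 → ξ₁ = 5.74 ξ₂.
Substitute: (1·5.74 + 1) ξ₂ = 528.4 → ξ₂ = 78.4 kmol/h, ξ₁ = 450 kmol/h.
Outlet amounts (n = n₀ + Σ ν·ξ):
  Q: 715 − 1(450) − 1(78.4) = 186.6
  V: 1850 − 2(450) − 1(78.4) = 871.6
  R: 0 + 1(450) = 450
  U: 0 + 2(78.4) = 156.8
Total out = 1665 kmol/h; y_V = 871.6 / 1665 = 0.5235.

0.523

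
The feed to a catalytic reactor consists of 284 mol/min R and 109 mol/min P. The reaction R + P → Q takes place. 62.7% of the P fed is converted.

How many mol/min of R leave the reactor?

P reacted = 0.627 × 109 = 68.34 mol/min; ν_P = −1, so ξ = 68.34/1 = 68.34 mol/min.
Outlet amounts (n = n₀ + ν ξ):
  R: 284 − 1(68.34) = 215.7
  P: 109 − 1(68.34) = 40.66
  Q: 0 + 1(68.34) = 68.34

216 mol/min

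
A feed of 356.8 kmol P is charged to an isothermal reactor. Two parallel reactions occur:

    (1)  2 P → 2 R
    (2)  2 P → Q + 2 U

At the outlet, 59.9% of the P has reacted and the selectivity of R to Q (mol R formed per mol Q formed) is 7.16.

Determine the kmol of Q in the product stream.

Conversion of P: P consumed = 0.599 × 356.8 = 213.7 kmol = 2ξ₁ + 2ξ₂.
Selectivity: 2ξ₁ / (1ξ₂) = 7.16 → ξ₁ = 3.58 ξ₂.
Substitute: (2·3.58 + 2) ξ₂ = 213.7 → ξ₂ = 23.33 kmol, ξ₁ = 83.53 kmol.
Outlet amounts (n = n₀ + Σ ν·ξ):
  P: 356.8 − 2(83.53) − 2(23.33) = 143.1
  R: 0 + 2(83.53) = 167.1
  Q: 0 + 1(23.33) = 23.33
  U: 0 + 2(23.33) = 46.66

23.3 kmol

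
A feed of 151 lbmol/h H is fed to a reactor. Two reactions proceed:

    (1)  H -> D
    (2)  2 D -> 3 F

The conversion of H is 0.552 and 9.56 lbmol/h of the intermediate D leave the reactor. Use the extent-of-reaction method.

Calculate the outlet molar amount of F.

111 lbmol/h

Conversion of H: H consumed = 1ξ₁ = 0.552 × 151 → ξ₁ = 83.35 lbmol/h.
D balance: n_D = 0 + 1ξ₁ − 2ξ₂ = 9.56 → ξ₂ = (1·83.35 − 9.56)/2 = 36.9 lbmol/h.
Outlet amounts (n = n₀ + Σ ν·ξ):
  H: 151 − 1(83.35) = 67.65
  D: 0 + 1(83.35) − 2(36.9) = 9.56
  F: 0 + 3(36.9) = 110.7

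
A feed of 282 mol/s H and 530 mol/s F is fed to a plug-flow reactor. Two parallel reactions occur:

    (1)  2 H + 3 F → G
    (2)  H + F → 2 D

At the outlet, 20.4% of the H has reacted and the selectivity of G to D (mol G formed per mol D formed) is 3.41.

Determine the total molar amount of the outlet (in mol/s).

Conversion of H: H consumed = 0.204 × 282 = 57.53 mol/s = 2ξ₁ + 1ξ₂.
Selectivity: 1ξ₁ / (2ξ₂) = 3.41 → ξ₁ = 6.82 ξ₂.
Substitute: (2·6.82 + 1) ξ₂ = 57.53 → ξ₂ = 3.93 mol/s, ξ₁ = 26.8 mol/s.
Outlet amounts (n = n₀ + Σ ν·ξ):
  H: 282 − 2(26.8) − 1(3.93) = 224.5
  F: 530 − 3(26.8) − 1(3.93) = 445.7
  G: 0 + 1(26.8) = 26.8
  D: 0 + 2(3.93) = 7.859
Total out = 224.5 + 445.7 + 26.8 + 7.859 = 704.8 mol/s.

705 mol/s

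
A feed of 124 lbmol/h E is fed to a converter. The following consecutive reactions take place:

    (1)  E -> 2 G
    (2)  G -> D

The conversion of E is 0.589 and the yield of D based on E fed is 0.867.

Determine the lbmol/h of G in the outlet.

Conversion of E: E consumed = 1ξ₁ = 0.589 × 124 → ξ₁ = 73.04 lbmol/h.
Yield of D: 1ξ₂ / 124 = 0.867 → ξ₂ = 107.5 lbmol/h.
Outlet amounts (n = n₀ + Σ ν·ξ):
  E: 124 − 1(73.04) = 50.96
  G: 0 + 2(73.04) − 1(107.5) = 38.56
  D: 0 + 1(107.5) = 107.5

38.6 lbmol/h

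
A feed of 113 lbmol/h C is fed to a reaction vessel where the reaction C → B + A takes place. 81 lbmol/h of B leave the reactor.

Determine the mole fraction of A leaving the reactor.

0.418

For B: n = n₀ + 1ξ → 81 = 0 + 1ξ, giving ξ = 81 lbmol/h.
Outlet amounts (n = n₀ + ν ξ):
  C: 113 − 1(81) = 32
  B: 0 + 1(81) = 81
  A: 0 + 1(81) = 81
Total out = 194 lbmol/h; y_A = 81 / 194 = 0.4175.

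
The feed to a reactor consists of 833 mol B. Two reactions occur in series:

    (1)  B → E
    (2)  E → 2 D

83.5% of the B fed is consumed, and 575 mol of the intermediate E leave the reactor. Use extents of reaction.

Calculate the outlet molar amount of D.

Conversion of B: B consumed = 1ξ₁ = 0.835 × 833 → ξ₁ = 695.6 mol.
E balance: n_E = 0 + 1ξ₁ − 1ξ₂ = 575 → ξ₂ = (1·695.6 − 575)/1 = 120.6 mol.
Outlet amounts (n = n₀ + Σ ν·ξ):
  B: 833 − 1(695.6) = 137.4
  E: 0 + 1(695.6) − 1(120.6) = 575
  D: 0 + 2(120.6) = 241.1

241 mol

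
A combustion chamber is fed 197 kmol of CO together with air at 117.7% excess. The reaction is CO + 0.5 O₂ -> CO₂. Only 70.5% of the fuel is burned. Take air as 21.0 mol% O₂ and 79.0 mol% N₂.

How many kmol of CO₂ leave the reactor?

Stoichiometric O₂ = 0.5 × 197 = 98.5 kmol; O₂ fed = 98.5 × 2.177 = 214.4 kmol.
N₂ fed = 214.4 × 79/21 = 806.7 kmol.
Fuel reacted = 0.705 × 197 → ξ = 138.9 kmol.
Outlet (n = n₀ + ν ξ):
  CO: 197 − 1(138.9) = 58.12
  O₂: 214.4 − 0.5(138.9) = 145
  N₂: 806.7 (inert)
  CO₂: 0 + 1(138.9) = 138.9

139 kmol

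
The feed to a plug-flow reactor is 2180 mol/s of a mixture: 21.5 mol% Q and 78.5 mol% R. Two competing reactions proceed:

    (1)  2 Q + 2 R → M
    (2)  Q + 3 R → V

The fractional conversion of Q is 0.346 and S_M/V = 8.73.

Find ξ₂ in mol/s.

Conversion of Q: Q consumed = 0.346 × 468.7 = 162.2 mol/s = 2ξ₁ + 1ξ₂.
Selectivity: 1ξ₁ / (1ξ₂) = 8.73 → ξ₁ = 8.73 ξ₂.
Substitute: (2·8.73 + 1) ξ₂ = 162.2 → ξ₂ = 8.785 mol/s, ξ₁ = 76.69 mol/s.
Outlet amounts (n = n₀ + Σ ν·ξ):
  Q: 468.7 − 2(76.69) − 1(8.785) = 306.5
  R: 1711 − 2(76.69) − 3(8.785) = 1532
  M: 0 + 1(76.69) = 76.69
  V: 0 + 1(8.785) = 8.785

ξ₂ = 8.78 mol/s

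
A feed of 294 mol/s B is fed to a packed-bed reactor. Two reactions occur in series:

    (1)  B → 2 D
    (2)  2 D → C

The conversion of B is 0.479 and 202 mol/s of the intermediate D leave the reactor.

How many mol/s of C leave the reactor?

Conversion of B: B consumed = 1ξ₁ = 0.479 × 294 → ξ₁ = 140.8 mol/s.
D balance: n_D = 0 + 2ξ₁ − 2ξ₂ = 202 → ξ₂ = (2·140.8 − 202)/2 = 39.83 mol/s.
Outlet amounts (n = n₀ + Σ ν·ξ):
  B: 294 − 1(140.8) = 153.2
  D: 0 + 2(140.8) − 2(39.83) = 202
  C: 0 + 1(39.83) = 39.83

39.8 mol/s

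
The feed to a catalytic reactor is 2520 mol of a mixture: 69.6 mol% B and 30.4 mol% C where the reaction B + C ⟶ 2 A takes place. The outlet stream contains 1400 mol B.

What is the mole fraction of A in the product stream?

For B: n = n₀ − 1ξ → 1400 = 1754 − 1ξ, giving ξ = 353.9 mol.
Outlet amounts (n = n₀ + ν ξ):
  B: 1754 − 1(353.9) = 1400
  C: 766.1 − 1(353.9) = 412.2
  A: 0 + 2(353.9) = 707.8
Total out = 2520 mol; y_A = 707.8 / 2520 = 0.2809.

0.281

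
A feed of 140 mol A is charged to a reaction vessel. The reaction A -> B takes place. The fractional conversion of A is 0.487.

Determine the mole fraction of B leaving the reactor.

0.487

A reacted = 0.487 × 140 = 68.18 mol; ν_A = −1, so ξ = 68.18/1 = 68.18 mol.
Outlet amounts (n = n₀ + ν ξ):
  A: 140 − 1(68.18) = 71.82
  B: 0 + 1(68.18) = 68.18
Total out = 140 mol; y_B = 68.18 / 140 = 0.487.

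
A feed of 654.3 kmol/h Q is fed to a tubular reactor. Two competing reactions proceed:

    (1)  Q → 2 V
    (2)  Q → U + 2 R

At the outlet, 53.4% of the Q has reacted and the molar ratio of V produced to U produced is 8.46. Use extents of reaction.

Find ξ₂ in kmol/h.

ξ₂ = 66.8 kmol/h

Conversion of Q: Q consumed = 0.534 × 654.3 = 349.4 kmol/h = 1ξ₁ + 1ξ₂.
Selectivity: 2ξ₁ / (1ξ₂) = 8.46 → ξ₁ = 4.23 ξ₂.
Substitute: (1·4.23 + 1) ξ₂ = 349.4 → ξ₂ = 66.81 kmol/h, ξ₁ = 282.6 kmol/h.
Outlet amounts (n = n₀ + Σ ν·ξ):
  Q: 654.3 − 1(282.6) − 1(66.81) = 304.9
  V: 0 + 2(282.6) = 565.2
  U: 0 + 1(66.81) = 66.81
  R: 0 + 2(66.81) = 133.6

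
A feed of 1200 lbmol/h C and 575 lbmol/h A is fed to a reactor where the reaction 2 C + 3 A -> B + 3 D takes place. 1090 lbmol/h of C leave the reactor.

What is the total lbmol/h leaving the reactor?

For C: n = n₀ − 2ξ → 1090 = 1200 − 2ξ, giving ξ = 55 lbmol/h.
Outlet amounts (n = n₀ + ν ξ):
  C: 1200 − 2(55) = 1090
  A: 575 − 3(55) = 410
  B: 0 + 1(55) = 55
  D: 0 + 3(55) = 165
Total out = 1090 + 410 + 55 + 165 = 1720 lbmol/h.

1720 lbmol/h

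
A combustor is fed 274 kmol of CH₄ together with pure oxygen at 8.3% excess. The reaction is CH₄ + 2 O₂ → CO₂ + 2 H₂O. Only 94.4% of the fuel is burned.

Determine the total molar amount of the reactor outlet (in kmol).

Stoichiometric O₂ = 2 × 274 = 548 kmol; O₂ fed = 548 × 1.083 = 593.5 kmol.
Fuel reacted = 0.944 × 274 → ξ = 258.7 kmol.
Outlet (n = n₀ + ν ξ):
  CH₄: 274 − 1(258.7) = 15.34
  O₂: 593.5 − 2(258.7) = 76.17
  CO₂: 0 + 1(258.7) = 258.7
  H₂O: 0 + 2(258.7) = 517.3
Total out = 15.34 + 76.17 + 258.7 + 517.3 = 867.5 kmol.

867 kmol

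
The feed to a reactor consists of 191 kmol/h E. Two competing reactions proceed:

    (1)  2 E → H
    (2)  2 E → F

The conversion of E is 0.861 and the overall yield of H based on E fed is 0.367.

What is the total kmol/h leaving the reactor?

109 kmol/h

Yield of H: 1ξ₁ / 191 = 0.367 → ξ₁ = 70.1 kmol/h.
Conversion of E: 2ξ₁ + 2ξ₂ = 0.861 × 191 = 164.5 → ξ₂ = 12.13 kmol/h.
Outlet amounts (n = n₀ + Σ ν·ξ):
  E: 191 − 2(70.1) − 2(12.13) = 26.55
  H: 0 + 1(70.1) = 70.1
  F: 0 + 1(12.13) = 12.13
Total out = 26.55 + 70.1 + 12.13 = 108.8 kmol/h.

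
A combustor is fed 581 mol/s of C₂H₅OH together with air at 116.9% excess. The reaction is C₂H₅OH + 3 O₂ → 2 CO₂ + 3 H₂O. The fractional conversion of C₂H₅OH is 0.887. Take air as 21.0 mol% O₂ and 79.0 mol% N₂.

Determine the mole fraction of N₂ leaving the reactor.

0.745

Stoichiometric O₂ = 3 × 581 = 1743 mol/s; O₂ fed = 1743 × 2.169 = 3781 mol/s.
N₂ fed = 3781 × 79/21 = 14220 mol/s.
Fuel reacted = 0.887 × 581 → ξ = 515.3 mol/s.
Outlet (n = n₀ + ν ξ):
  C₂H₅OH: 581 − 1(515.3) = 65.65
  O₂: 3781 − 3(515.3) = 2235
  N₂: 14220 (inert)
  CO₂: 0 + 2(515.3) = 1031
  H₂O: 0 + 3(515.3) = 1546
Total out = 19100 mol/s; y_N₂ = 14220 / 19100 = 0.7447.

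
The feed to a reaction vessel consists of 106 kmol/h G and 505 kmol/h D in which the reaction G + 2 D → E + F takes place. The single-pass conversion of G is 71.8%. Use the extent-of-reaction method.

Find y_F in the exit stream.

0.142

G reacted = 0.718 × 106 = 76.11 kmol/h; ν_G = −1, so ξ = 76.11/1 = 76.11 kmol/h.
Outlet amounts (n = n₀ + ν ξ):
  G: 106 − 1(76.11) = 29.89
  D: 505 − 2(76.11) = 352.8
  E: 0 + 1(76.11) = 76.11
  F: 0 + 1(76.11) = 76.11
Total out = 534.9 kmol/h; y_F = 76.11 / 534.9 = 0.1423.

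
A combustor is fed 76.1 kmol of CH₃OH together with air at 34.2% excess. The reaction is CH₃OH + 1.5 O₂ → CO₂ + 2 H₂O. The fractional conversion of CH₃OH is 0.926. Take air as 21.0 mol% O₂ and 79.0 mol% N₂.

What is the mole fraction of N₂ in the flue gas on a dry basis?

0.823

Stoichiometric O₂ = 1.5 × 76.1 = 114.1 kmol; O₂ fed = 114.1 × 1.342 = 153.2 kmol.
N₂ fed = 153.2 × 79/21 = 576.3 kmol.
Fuel reacted = 0.926 × 76.1 → ξ = 70.47 kmol.
Outlet (n = n₀ + ν ξ):
  CH₃OH: 76.1 − 1(70.47) = 5.631
  O₂: 153.2 − 1.5(70.47) = 47.49
  N₂: 576.3 (inert)
  CO₂: 0 + 1(70.47) = 70.47
  H₂O: 0 + 2(70.47) = 140.9
Dry total = 699.9 kmol; y_N₂ (dry) = 576.3 / 699.9 = 0.8234.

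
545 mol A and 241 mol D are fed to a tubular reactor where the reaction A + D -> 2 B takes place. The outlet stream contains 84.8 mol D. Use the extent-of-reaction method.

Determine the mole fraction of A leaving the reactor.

0.495

For D: n = n₀ − 1ξ → 84.8 = 241 − 1ξ, giving ξ = 156.2 mol.
Outlet amounts (n = n₀ + ν ξ):
  A: 545 − 1(156.2) = 388.8
  D: 241 − 1(156.2) = 84.8
  B: 0 + 2(156.2) = 312.4
Total out = 786 mol; y_A = 388.8 / 786 = 0.4947.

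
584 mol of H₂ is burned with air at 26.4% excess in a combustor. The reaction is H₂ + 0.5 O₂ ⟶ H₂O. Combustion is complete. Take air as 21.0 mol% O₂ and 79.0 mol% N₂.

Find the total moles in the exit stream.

Stoichiometric O₂ = 0.5 × 584 = 292 mol; O₂ fed = 292 × 1.264 = 369.1 mol.
N₂ fed = 369.1 × 79/21 = 1388 mol.
Fuel reacted = 1 × 584 → ξ = 584 mol.
Outlet (n = n₀ + ν ξ):
  H₂: 584 − 1(584) = 0
  O₂: 369.1 − 0.5(584) = 77.09
  N₂: 1388 (inert)
  H₂O: 0 + 1(584) = 584
Total out = 0 + 77.09 + 1388 + 584 = 2050 mol.

2050 mol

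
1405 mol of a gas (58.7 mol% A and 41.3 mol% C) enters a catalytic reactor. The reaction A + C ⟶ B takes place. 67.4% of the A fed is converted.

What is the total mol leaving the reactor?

849 mol

A reacted = 0.674 × 824.7 = 555.9 mol; ν_A = −1, so ξ = 555.9/1 = 555.9 mol.
Outlet amounts (n = n₀ + ν ξ):
  A: 824.7 − 1(555.9) = 268.9
  C: 580.3 − 1(555.9) = 24.39
  B: 0 + 1(555.9) = 555.9
Total out = 268.9 + 24.39 + 555.9 = 849.1 mol.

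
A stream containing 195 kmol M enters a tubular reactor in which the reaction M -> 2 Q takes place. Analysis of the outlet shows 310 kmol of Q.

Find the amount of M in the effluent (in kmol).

For Q: n = n₀ + 2ξ → 310 = 0 + 2ξ, giving ξ = 155 kmol.
Outlet amounts (n = n₀ + ν ξ):
  M: 195 − 1(155) = 40
  Q: 0 + 2(155) = 310

40 kmol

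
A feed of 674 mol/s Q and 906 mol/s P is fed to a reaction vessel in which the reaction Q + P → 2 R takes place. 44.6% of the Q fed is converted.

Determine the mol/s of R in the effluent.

Q reacted = 0.446 × 674 = 300.6 mol/s; ν_Q = −1, so ξ = 300.6/1 = 300.6 mol/s.
Outlet amounts (n = n₀ + ν ξ):
  Q: 674 − 1(300.6) = 373.4
  P: 906 − 1(300.6) = 605.4
  R: 0 + 2(300.6) = 601.2

601 mol/s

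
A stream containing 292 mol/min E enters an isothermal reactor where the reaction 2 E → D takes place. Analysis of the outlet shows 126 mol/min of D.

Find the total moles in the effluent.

166 mol/min

For D: n = n₀ + 1ξ → 126 = 0 + 1ξ, giving ξ = 126 mol/min.
Outlet amounts (n = n₀ + ν ξ):
  E: 292 − 2(126) = 40
  D: 0 + 1(126) = 126
Total out = 40 + 126 = 166 mol/min.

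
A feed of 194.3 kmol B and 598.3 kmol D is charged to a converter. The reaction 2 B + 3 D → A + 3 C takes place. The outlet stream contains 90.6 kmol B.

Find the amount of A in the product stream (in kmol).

51.9 kmol

For B: n = n₀ − 2ξ → 90.6 = 194.3 − 2ξ, giving ξ = 51.85 kmol.
Outlet amounts (n = n₀ + ν ξ):
  B: 194.3 − 2(51.85) = 90.6
  D: 598.3 − 3(51.85) = 442.7
  A: 0 + 1(51.85) = 51.85
  C: 0 + 3(51.85) = 155.6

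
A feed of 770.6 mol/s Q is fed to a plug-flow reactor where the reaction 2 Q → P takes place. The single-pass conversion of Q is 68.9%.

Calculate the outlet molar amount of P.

265 mol/s

Q reacted = 0.689 × 770.6 = 530.9 mol/s; ν_Q = −2, so ξ = 530.9/2 = 265.5 mol/s.
Outlet amounts (n = n₀ + ν ξ):
  Q: 770.6 − 2(265.5) = 239.7
  P: 0 + 1(265.5) = 265.5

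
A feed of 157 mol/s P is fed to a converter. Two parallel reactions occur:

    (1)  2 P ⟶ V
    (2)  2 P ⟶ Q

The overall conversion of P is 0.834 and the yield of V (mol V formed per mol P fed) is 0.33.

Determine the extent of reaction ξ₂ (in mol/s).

Yield of V: 1ξ₁ / 157 = 0.33 → ξ₁ = 51.81 mol/s.
Conversion of P: 2ξ₁ + 2ξ₂ = 0.834 × 157 = 130.9 → ξ₂ = 13.66 mol/s.
Outlet amounts (n = n₀ + Σ ν·ξ):
  P: 157 − 2(51.81) − 2(13.66) = 26.06
  V: 0 + 1(51.81) = 51.81
  Q: 0 + 1(13.66) = 13.66

ξ₂ = 13.7 mol/s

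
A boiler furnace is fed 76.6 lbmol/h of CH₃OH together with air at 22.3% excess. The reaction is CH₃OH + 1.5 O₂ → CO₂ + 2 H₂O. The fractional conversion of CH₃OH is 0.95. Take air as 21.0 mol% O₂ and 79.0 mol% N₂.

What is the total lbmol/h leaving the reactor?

Stoichiometric O₂ = 1.5 × 76.6 = 114.9 lbmol/h; O₂ fed = 114.9 × 1.223 = 140.5 lbmol/h.
N₂ fed = 140.5 × 79/21 = 528.6 lbmol/h.
Fuel reacted = 0.95 × 76.6 → ξ = 72.77 lbmol/h.
Outlet (n = n₀ + ν ξ):
  CH₃OH: 76.6 − 1(72.77) = 3.83
  O₂: 140.5 − 1.5(72.77) = 31.37
  N₂: 528.6 (inert)
  CO₂: 0 + 1(72.77) = 72.77
  H₂O: 0 + 2(72.77) = 145.5
Total out = 3.83 + 31.37 + 528.6 + 72.77 + 145.5 = 782.1 lbmol/h.

782 lbmol/h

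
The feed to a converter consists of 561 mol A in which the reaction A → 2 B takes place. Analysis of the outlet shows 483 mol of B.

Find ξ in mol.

ξ = 242 mol

For B: n = n₀ + 2ξ → 483 = 0 + 2ξ, giving ξ = 241.5 mol.
Outlet amounts (n = n₀ + ν ξ):
  A: 561 − 1(241.5) = 319.5
  B: 0 + 2(241.5) = 483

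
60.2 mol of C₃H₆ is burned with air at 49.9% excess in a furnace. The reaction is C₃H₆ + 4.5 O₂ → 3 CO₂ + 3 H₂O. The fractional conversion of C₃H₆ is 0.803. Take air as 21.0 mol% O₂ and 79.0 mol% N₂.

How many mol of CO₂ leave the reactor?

145 mol

Stoichiometric O₂ = 4.5 × 60.2 = 270.9 mol; O₂ fed = 270.9 × 1.499 = 406.1 mol.
N₂ fed = 406.1 × 79/21 = 1528 mol.
Fuel reacted = 0.803 × 60.2 → ξ = 48.34 mol.
Outlet (n = n₀ + ν ξ):
  C₃H₆: 60.2 − 1(48.34) = 11.86
  O₂: 406.1 − 4.5(48.34) = 188.5
  N₂: 1528 (inert)
  CO₂: 0 + 3(48.34) = 145
  H₂O: 0 + 3(48.34) = 145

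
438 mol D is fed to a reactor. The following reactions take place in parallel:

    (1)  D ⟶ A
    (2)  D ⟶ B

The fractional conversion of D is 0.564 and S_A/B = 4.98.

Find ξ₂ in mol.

ξ₂ = 41.3 mol

Conversion of D: D consumed = 0.564 × 438 = 247 mol = 1ξ₁ + 1ξ₂.
Selectivity: 1ξ₁ / (1ξ₂) = 4.98 → ξ₁ = 4.98 ξ₂.
Substitute: (1·4.98 + 1) ξ₂ = 247 → ξ₂ = 41.31 mol, ξ₁ = 205.7 mol.
Outlet amounts (n = n₀ + Σ ν·ξ):
  D: 438 − 1(205.7) − 1(41.31) = 191
  A: 0 + 1(205.7) = 205.7
  B: 0 + 1(41.31) = 41.31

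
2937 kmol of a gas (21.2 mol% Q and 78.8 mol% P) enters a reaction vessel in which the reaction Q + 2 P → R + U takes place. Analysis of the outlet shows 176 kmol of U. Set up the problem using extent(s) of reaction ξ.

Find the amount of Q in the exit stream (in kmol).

447 kmol

For U: n = n₀ + 1ξ → 176 = 0 + 1ξ, giving ξ = 176 kmol.
Outlet amounts (n = n₀ + ν ξ):
  Q: 622.6 − 1(176) = 446.6
  P: 2314 − 2(176) = 1962
  R: 0 + 1(176) = 176
  U: 0 + 1(176) = 176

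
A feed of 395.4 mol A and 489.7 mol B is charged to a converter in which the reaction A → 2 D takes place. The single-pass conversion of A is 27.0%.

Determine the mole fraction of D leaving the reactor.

A reacted = 0.27 × 395.4 = 106.8 mol; ν_A = −1, so ξ = 106.8/1 = 106.8 mol.
Outlet amounts (n = n₀ + ν ξ):
  A: 395.4 − 1(106.8) = 288.6
  D: 0 + 2(106.8) = 213.5
  B: 489.7 (inert)
Total out = 991.9 mol; y_D = 213.5 / 991.9 = 0.2153.

0.215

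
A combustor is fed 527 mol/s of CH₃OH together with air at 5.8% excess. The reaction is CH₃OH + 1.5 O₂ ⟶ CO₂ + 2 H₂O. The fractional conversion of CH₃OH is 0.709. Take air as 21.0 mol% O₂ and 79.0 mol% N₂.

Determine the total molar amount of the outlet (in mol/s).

4700 mol/s

Stoichiometric O₂ = 1.5 × 527 = 790.5 mol/s; O₂ fed = 790.5 × 1.058 = 836.3 mol/s.
N₂ fed = 836.3 × 79/21 = 3146 mol/s.
Fuel reacted = 0.709 × 527 → ξ = 373.6 mol/s.
Outlet (n = n₀ + ν ξ):
  CH₃OH: 527 − 1(373.6) = 153.4
  O₂: 836.3 − 1.5(373.6) = 275.9
  N₂: 3146 (inert)
  CO₂: 0 + 1(373.6) = 373.6
  H₂O: 0 + 2(373.6) = 747.3
Total out = 153.4 + 275.9 + 3146 + 373.6 + 747.3 = 4696 mol/s.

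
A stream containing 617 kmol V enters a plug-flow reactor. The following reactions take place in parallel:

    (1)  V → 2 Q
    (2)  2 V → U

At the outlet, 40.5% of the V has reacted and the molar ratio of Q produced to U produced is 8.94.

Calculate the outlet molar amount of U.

38.6 kmol

Conversion of V: V consumed = 0.405 × 617 = 249.9 kmol = 1ξ₁ + 2ξ₂.
Selectivity: 2ξ₁ / (1ξ₂) = 8.94 → ξ₁ = 4.47 ξ₂.
Substitute: (1·4.47 + 2) ξ₂ = 249.9 → ξ₂ = 38.62 kmol, ξ₁ = 172.6 kmol.
Outlet amounts (n = n₀ + Σ ν·ξ):
  V: 617 − 1(172.6) − 2(38.62) = 367.1
  Q: 0 + 2(172.6) = 345.3
  U: 0 + 1(38.62) = 38.62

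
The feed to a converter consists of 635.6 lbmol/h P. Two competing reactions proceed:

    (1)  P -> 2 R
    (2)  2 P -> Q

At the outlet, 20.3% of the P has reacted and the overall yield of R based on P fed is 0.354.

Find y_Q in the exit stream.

Yield of R: 2ξ₁ / 635.6 = 0.354 → ξ₁ = 112.5 lbmol/h.
Conversion of P: 1ξ₁ + 2ξ₂ = 0.203 × 635.6 = 129 → ξ₂ = 8.263 lbmol/h.
Outlet amounts (n = n₀ + Σ ν·ξ):
  P: 635.6 − 1(112.5) − 2(8.263) = 506.6
  R: 0 + 2(112.5) = 225
  Q: 0 + 1(8.263) = 8.263
Total out = 739.8 lbmol/h; y_Q = 8.263 / 739.8 = 0.01117.

0.0112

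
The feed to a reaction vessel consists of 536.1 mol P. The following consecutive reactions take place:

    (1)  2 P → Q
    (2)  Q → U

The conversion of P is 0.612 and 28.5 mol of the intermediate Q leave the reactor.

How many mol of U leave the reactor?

136 mol

Conversion of P: P consumed = 2ξ₁ = 0.612 × 536.1 → ξ₁ = 164 mol.
Q balance: n_Q = 0 + 1ξ₁ − 1ξ₂ = 28.5 → ξ₂ = (1·164 − 28.5)/1 = 135.5 mol.
Outlet amounts (n = n₀ + Σ ν·ξ):
  P: 536.1 − 2(164) = 208
  Q: 0 + 1(164) − 1(135.5) = 28.5
  U: 0 + 1(135.5) = 135.5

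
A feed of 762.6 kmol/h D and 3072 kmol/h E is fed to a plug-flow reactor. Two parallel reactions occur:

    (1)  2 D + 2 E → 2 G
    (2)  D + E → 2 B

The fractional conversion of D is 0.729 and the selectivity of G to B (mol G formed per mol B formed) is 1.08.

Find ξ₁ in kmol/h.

Conversion of D: D consumed = 0.729 × 762.6 = 555.9 kmol/h = 2ξ₁ + 1ξ₂.
Selectivity: 2ξ₁ / (2ξ₂) = 1.08 → ξ₁ = 1.08 ξ₂.
Substitute: (2·1.08 + 1) ξ₂ = 555.9 → ξ₂ = 175.9 kmol/h, ξ₁ = 190 kmol/h.
Outlet amounts (n = n₀ + Σ ν·ξ):
  D: 762.6 − 2(190) − 1(175.9) = 206.7
  E: 3072 − 2(190) − 1(175.9) = 2516
  G: 0 + 2(190) = 380
  B: 0 + 2(175.9) = 351.9

ξ₁ = 190 kmol/h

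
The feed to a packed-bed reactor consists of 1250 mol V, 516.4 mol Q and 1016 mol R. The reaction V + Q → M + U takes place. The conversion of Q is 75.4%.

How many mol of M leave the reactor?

389 mol

Q reacted = 0.754 × 516.4 = 389.4 mol; ν_Q = −1, so ξ = 389.4/1 = 389.4 mol.
Outlet amounts (n = n₀ + ν ξ):
  V: 1250 − 1(389.4) = 860.6
  Q: 516.4 − 1(389.4) = 127
  M: 0 + 1(389.4) = 389.4
  U: 0 + 1(389.4) = 389.4
  R: 1016 (inert)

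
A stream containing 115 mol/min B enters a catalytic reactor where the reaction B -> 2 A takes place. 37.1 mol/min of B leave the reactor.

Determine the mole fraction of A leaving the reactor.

For B: n = n₀ − 1ξ → 37.1 = 115 − 1ξ, giving ξ = 77.9 mol/min.
Outlet amounts (n = n₀ + ν ξ):
  B: 115 − 1(77.9) = 37.1
  A: 0 + 2(77.9) = 155.8
Total out = 192.9 mol/min; y_A = 155.8 / 192.9 = 0.8077.

0.808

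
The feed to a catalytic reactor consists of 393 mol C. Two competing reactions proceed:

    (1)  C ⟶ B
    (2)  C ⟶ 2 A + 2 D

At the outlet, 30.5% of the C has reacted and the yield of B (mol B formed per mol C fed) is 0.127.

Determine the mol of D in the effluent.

Yield of B: 1ξ₁ / 393 = 0.127 → ξ₁ = 49.91 mol.
Conversion of C: 1ξ₁ + 1ξ₂ = 0.305 × 393 = 119.9 → ξ₂ = 69.95 mol.
Outlet amounts (n = n₀ + Σ ν·ξ):
  C: 393 − 1(49.91) − 1(69.95) = 273.1
  B: 0 + 1(49.91) = 49.91
  A: 0 + 2(69.95) = 139.9
  D: 0 + 2(69.95) = 139.9

140 mol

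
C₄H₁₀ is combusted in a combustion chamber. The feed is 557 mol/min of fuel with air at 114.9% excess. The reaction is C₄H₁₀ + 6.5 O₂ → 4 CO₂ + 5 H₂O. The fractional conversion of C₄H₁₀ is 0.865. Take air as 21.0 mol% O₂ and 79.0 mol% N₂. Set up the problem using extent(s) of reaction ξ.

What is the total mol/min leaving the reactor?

Stoichiometric O₂ = 6.5 × 557 = 3620 mol/min; O₂ fed = 3620 × 2.149 = 7780 mol/min.
N₂ fed = 7780 × 79/21 = 29270 mol/min.
Fuel reacted = 0.865 × 557 → ξ = 481.8 mol/min.
Outlet (n = n₀ + ν ξ):
  C₄H₁₀: 557 − 1(481.8) = 75.19
  O₂: 7780 − 6.5(481.8) = 4649
  N₂: 29270 (inert)
  CO₂: 0 + 4(481.8) = 1927
  H₂O: 0 + 5(481.8) = 2409
Total out = 75.19 + 4649 + 29270 + 1927 + 2409 = 38330 mol/min.

38300 mol/min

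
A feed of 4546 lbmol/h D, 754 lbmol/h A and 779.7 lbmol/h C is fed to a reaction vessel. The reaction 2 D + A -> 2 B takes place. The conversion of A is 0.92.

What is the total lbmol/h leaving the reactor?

5390 lbmol/h

A reacted = 0.92 × 754 = 693.7 lbmol/h; ν_A = −1, so ξ = 693.7/1 = 693.7 lbmol/h.
Outlet amounts (n = n₀ + ν ξ):
  D: 4546 − 2(693.7) = 3159
  A: 754 − 1(693.7) = 60.32
  B: 0 + 2(693.7) = 1387
  C: 779.7 (inert)
Total out = 3159 + 60.32 + 1387 + 779.7 = 5386 lbmol/h.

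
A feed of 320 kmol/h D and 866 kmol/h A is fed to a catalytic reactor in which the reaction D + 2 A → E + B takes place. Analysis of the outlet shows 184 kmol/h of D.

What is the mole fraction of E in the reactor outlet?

For D: n = n₀ − 1ξ → 184 = 320 − 1ξ, giving ξ = 136 kmol/h.
Outlet amounts (n = n₀ + ν ξ):
  D: 320 − 1(136) = 184
  A: 866 − 2(136) = 594
  E: 0 + 1(136) = 136
  B: 0 + 1(136) = 136
Total out = 1050 kmol/h; y_E = 136 / 1050 = 0.1295.

0.13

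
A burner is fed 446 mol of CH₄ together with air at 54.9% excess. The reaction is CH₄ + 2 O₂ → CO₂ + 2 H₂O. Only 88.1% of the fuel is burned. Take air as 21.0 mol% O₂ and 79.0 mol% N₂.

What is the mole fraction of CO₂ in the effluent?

0.0559

Stoichiometric O₂ = 2 × 446 = 892 mol; O₂ fed = 892 × 1.549 = 1382 mol.
N₂ fed = 1382 × 79/21 = 5198 mol.
Fuel reacted = 0.881 × 446 → ξ = 392.9 mol.
Outlet (n = n₀ + ν ξ):
  CH₄: 446 − 1(392.9) = 53.07
  O₂: 1382 − 2(392.9) = 595.9
  N₂: 5198 (inert)
  CO₂: 0 + 1(392.9) = 392.9
  H₂O: 0 + 2(392.9) = 785.9
Total out = 7026 mol; y_CO₂ = 392.9 / 7026 = 0.05593.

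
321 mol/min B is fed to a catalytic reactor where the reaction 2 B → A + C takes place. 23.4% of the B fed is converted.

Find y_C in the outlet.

0.117

B reacted = 0.234 × 321 = 75.11 mol/min; ν_B = −2, so ξ = 75.11/2 = 37.56 mol/min.
Outlet amounts (n = n₀ + ν ξ):
  B: 321 − 2(37.56) = 245.9
  A: 0 + 1(37.56) = 37.56
  C: 0 + 1(37.56) = 37.56
Total out = 321 mol/min; y_C = 37.56 / 321 = 0.117.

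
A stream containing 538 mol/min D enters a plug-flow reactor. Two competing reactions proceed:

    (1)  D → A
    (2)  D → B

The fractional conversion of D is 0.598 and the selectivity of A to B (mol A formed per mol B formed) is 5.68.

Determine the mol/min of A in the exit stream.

274 mol/min

Conversion of D: D consumed = 0.598 × 538 = 321.7 mol/min = 1ξ₁ + 1ξ₂.
Selectivity: 1ξ₁ / (1ξ₂) = 5.68 → ξ₁ = 5.68 ξ₂.
Substitute: (1·5.68 + 1) ξ₂ = 321.7 → ξ₂ = 48.16 mol/min, ξ₁ = 273.6 mol/min.
Outlet amounts (n = n₀ + Σ ν·ξ):
  D: 538 − 1(273.6) − 1(48.16) = 216.3
  A: 0 + 1(273.6) = 273.6
  B: 0 + 1(48.16) = 48.16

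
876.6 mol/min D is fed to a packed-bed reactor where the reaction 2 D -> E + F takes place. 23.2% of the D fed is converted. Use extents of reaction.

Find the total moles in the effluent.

D reacted = 0.232 × 876.6 = 203.4 mol/min; ν_D = −2, so ξ = 203.4/2 = 101.7 mol/min.
Outlet amounts (n = n₀ + ν ξ):
  D: 876.6 − 2(101.7) = 673.2
  E: 0 + 1(101.7) = 101.7
  F: 0 + 1(101.7) = 101.7
Total out = 673.2 + 101.7 + 101.7 = 876.6 mol/min.

877 mol/min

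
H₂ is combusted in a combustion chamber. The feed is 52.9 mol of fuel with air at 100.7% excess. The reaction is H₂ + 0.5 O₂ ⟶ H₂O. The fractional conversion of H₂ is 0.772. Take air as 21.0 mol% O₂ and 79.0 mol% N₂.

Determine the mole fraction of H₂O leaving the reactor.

Stoichiometric O₂ = 0.5 × 52.9 = 26.45 mol; O₂ fed = 26.45 × 2.007 = 53.09 mol.
N₂ fed = 53.09 × 79/21 = 199.7 mol.
Fuel reacted = 0.772 × 52.9 → ξ = 40.84 mol.
Outlet (n = n₀ + ν ξ):
  H₂: 52.9 − 1(40.84) = 12.06
  O₂: 53.09 − 0.5(40.84) = 32.67
  N₂: 199.7 (inert)
  H₂O: 0 + 1(40.84) = 40.84
Total out = 285.3 mol; y_H₂O = 40.84 / 285.3 = 0.1432.

0.143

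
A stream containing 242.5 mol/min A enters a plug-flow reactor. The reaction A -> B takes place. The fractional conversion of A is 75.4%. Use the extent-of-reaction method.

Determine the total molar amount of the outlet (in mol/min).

242 mol/min

A reacted = 0.754 × 242.5 = 182.8 mol/min; ν_A = −1, so ξ = 182.8/1 = 182.8 mol/min.
Outlet amounts (n = n₀ + ν ξ):
  A: 242.5 − 1(182.8) = 59.66
  B: 0 + 1(182.8) = 182.8
Total out = 59.66 + 182.8 = 242.5 mol/min.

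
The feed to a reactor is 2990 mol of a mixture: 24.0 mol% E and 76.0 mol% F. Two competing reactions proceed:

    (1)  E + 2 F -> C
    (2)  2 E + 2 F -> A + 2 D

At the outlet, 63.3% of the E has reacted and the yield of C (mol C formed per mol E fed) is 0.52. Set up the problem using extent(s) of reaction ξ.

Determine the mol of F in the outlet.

Yield of C: 1ξ₁ / 717.6 = 0.52 → ξ₁ = 373.2 mol.
Conversion of E: 1ξ₁ + 2ξ₂ = 0.633 × 717.6 = 454.2 → ξ₂ = 40.54 mol.
Outlet amounts (n = n₀ + Σ ν·ξ):
  E: 717.6 − 1(373.2) − 2(40.54) = 263.4
  F: 2272 − 2(373.2) − 2(40.54) = 1445
  C: 0 + 1(373.2) = 373.2
  A: 0 + 1(40.54) = 40.54
  D: 0 + 2(40.54) = 81.09

1450 mol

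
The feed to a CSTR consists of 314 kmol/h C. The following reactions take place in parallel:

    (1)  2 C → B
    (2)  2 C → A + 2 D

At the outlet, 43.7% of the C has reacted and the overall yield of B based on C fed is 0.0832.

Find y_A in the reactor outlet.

Yield of B: 1ξ₁ / 314 = 0.0832 → ξ₁ = 26.12 kmol/h.
Conversion of C: 2ξ₁ + 2ξ₂ = 0.437 × 314 = 137.2 → ξ₂ = 42.48 kmol/h.
Outlet amounts (n = n₀ + Σ ν·ξ):
  C: 314 − 2(26.12) − 2(42.48) = 176.8
  B: 0 + 1(26.12) = 26.12
  A: 0 + 1(42.48) = 42.48
  D: 0 + 2(42.48) = 84.97
Total out = 330.4 kmol/h; y_A = 42.48 / 330.4 = 0.1286.

0.129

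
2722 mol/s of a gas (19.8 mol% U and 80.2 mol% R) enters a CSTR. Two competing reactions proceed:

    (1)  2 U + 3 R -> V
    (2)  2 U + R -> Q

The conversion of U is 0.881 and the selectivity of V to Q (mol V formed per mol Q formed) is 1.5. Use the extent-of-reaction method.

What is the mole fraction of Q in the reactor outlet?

Conversion of U: U consumed = 0.881 × 539 = 474.8 mol/s = 2ξ₁ + 2ξ₂.
Selectivity: 1ξ₁ / (1ξ₂) = 1.5 → ξ₁ = 1.5 ξ₂.
Substitute: (2·1.5 + 2) ξ₂ = 474.8 → ξ₂ = 94.96 mol/s, ξ₁ = 142.4 mol/s.
Outlet amounts (n = n₀ + Σ ν·ξ):
  U: 539 − 2(142.4) − 2(94.96) = 64.14
  R: 2183 − 3(142.4) − 1(94.96) = 1661
  V: 0 + 1(142.4) = 142.4
  Q: 0 + 1(94.96) = 94.96
Total out = 1962 mol/s; y_Q = 94.96 / 1962 = 0.04839.

0.0484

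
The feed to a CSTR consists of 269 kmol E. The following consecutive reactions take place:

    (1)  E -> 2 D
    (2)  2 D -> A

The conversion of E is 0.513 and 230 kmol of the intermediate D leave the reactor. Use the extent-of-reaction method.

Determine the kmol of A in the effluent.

23 kmol

Conversion of E: E consumed = 1ξ₁ = 0.513 × 269 → ξ₁ = 138 kmol.
D balance: n_D = 0 + 2ξ₁ − 2ξ₂ = 230 → ξ₂ = (2·138 − 230)/2 = 23 kmol.
Outlet amounts (n = n₀ + Σ ν·ξ):
  E: 269 − 1(138) = 131
  D: 0 + 2(138) − 2(23) = 230
  A: 0 + 1(23) = 23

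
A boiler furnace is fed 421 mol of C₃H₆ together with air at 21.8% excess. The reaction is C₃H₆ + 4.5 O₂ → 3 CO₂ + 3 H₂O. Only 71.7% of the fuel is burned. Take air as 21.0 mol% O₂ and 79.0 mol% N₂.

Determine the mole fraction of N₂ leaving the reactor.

Stoichiometric O₂ = 4.5 × 421 = 1894 mol; O₂ fed = 1894 × 1.218 = 2308 mol.
N₂ fed = 2308 × 79/21 = 8681 mol.
Fuel reacted = 0.717 × 421 → ξ = 301.9 mol.
Outlet (n = n₀ + ν ξ):
  C₃H₆: 421 − 1(301.9) = 119.1
  O₂: 2308 − 4.5(301.9) = 949.1
  N₂: 8681 (inert)
  CO₂: 0 + 3(301.9) = 905.6
  H₂O: 0 + 3(301.9) = 905.6
Total out = 11560 mol; y_N₂ = 8681 / 11560 = 0.7509.

0.751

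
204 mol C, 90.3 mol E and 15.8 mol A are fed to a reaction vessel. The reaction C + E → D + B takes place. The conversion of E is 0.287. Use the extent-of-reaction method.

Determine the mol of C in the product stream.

178 mol

E reacted = 0.287 × 90.3 = 25.92 mol; ν_E = −1, so ξ = 25.92/1 = 25.92 mol.
Outlet amounts (n = n₀ + ν ξ):
  C: 204 − 1(25.92) = 178.1
  E: 90.3 − 1(25.92) = 64.38
  D: 0 + 1(25.92) = 25.92
  B: 0 + 1(25.92) = 25.92
  A: 15.8 (inert)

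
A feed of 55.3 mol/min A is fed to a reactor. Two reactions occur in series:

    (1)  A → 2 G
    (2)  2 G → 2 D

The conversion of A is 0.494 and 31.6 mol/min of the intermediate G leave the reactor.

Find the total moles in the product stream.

82.6 mol/min

Conversion of A: A consumed = 1ξ₁ = 0.494 × 55.3 → ξ₁ = 27.32 mol/min.
G balance: n_G = 0 + 2ξ₁ − 2ξ₂ = 31.6 → ξ₂ = (2·27.32 − 31.6)/2 = 11.52 mol/min.
Outlet amounts (n = n₀ + Σ ν·ξ):
  A: 55.3 − 1(27.32) = 27.98
  G: 0 + 2(27.32) − 2(11.52) = 31.6
  D: 0 + 2(11.52) = 23.04
Total out = 27.98 + 31.6 + 23.04 = 82.62 mol/min.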